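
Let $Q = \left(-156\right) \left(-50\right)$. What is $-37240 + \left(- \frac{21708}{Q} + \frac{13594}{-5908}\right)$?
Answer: $- \frac{2554081637}{68575} \approx -37245.0$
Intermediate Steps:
$Q = 7800$
$-37240 + \left(- \frac{21708}{Q} + \frac{13594}{-5908}\right) = -37240 + \left(- \frac{21708}{7800} + \frac{13594}{-5908}\right) = -37240 + \left(\left(-21708\right) \frac{1}{7800} + 13594 \left(- \frac{1}{5908}\right)\right) = -37240 - \frac{348637}{68575} = - \frac{2554081637}{68575}$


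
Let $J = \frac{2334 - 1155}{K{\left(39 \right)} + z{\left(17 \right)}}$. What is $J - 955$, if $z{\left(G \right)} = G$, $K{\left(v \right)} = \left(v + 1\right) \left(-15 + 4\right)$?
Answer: $- \frac{45016}{47} \approx -957.79$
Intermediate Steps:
$K{\left(v \right)} = -11 - 11 v$ ($K{\left(v \right)} = \left(1 + v\right) \left(-11\right) = -11 - 11 v$)
$J = - \frac{131}{47}$ ($J = \frac{2334 - 1155}{\left(-11 - 429\right) + 17} = \frac{1179}{\left(-11 - 429\right) + 17} = \frac{1179}{-440 + 17} = \frac{1179}{-423} = 1179 \left(- \frac{1}{423}\right) = - \frac{131}{47} \approx -2.7872$)
$J - 955 = - \frac{131}{47} - 955 = - \frac{45016}{47}$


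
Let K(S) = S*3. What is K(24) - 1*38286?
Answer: -38214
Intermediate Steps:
K(S) = 3*S
K(24) - 1*38286 = 3*24 - 1*38286 = 72 - 38286 = -38214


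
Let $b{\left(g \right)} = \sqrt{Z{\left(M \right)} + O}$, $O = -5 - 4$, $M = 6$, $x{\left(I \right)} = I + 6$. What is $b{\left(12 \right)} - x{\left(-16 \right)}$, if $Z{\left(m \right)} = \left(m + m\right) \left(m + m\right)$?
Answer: $10 + 3 \sqrt{15} \approx 21.619$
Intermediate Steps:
$x{\left(I \right)} = 6 + I$
$O = -9$ ($O = -5 - 4 = -9$)
$Z{\left(m \right)} = 4 m^{2}$ ($Z{\left(m \right)} = 2 m 2 m = 4 m^{2}$)
$b{\left(g \right)} = 3 \sqrt{15}$ ($b{\left(g \right)} = \sqrt{4 \cdot 6^{2} - 9} = \sqrt{4 \cdot 36 - 9} = \sqrt{144 - 9} = \sqrt{135} = 3 \sqrt{15}$)
$b{\left(12 \right)} - x{\left(-16 \right)} = 3 \sqrt{15} - \left(6 - 16\right) = 3 \sqrt{15} - -10 = 3 \sqrt{15} + 10 = 10 + 3 \sqrt{15}$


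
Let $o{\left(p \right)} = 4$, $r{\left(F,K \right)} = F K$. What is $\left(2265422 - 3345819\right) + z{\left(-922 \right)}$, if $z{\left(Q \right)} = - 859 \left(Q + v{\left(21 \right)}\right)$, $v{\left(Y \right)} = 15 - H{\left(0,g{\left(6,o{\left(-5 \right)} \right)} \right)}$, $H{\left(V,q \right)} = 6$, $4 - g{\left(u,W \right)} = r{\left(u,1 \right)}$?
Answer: $-296130$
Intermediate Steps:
$g{\left(u,W \right)} = 4 - u$ ($g{\left(u,W \right)} = 4 - u 1 = 4 - u$)
$v{\left(Y \right)} = 9$ ($v{\left(Y \right)} = 15 - 6 = 9$)
$z{\left(Q \right)} = -7731 - 859 Q$ ($z{\left(Q \right)} = - 859 \left(Q + 9\right) = - 859 \left(9 + Q\right) = -7731 - 859 Q$)
$\left(2265422 - 3345819\right) + z{\left(-922 \right)} = \left(2265422 - 3345819\right) - -784267 = -1080397 + \left(-7731 + 791998\right) = -1080397 + 784267 = -296130$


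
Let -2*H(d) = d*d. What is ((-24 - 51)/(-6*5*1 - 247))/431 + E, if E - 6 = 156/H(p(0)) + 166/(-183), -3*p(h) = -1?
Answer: -61237398959/21847821 ≈ -2802.9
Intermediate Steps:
p(h) = ⅓ (p(h) = -⅓*(-1) = ⅓)
H(d) = -d²/2 (H(d) = -d*d/2 = -d²/2)
E = -512932/183 (E = 6 + (156/((-(⅓)²/2)) + 166/(-183)) = 6 + (156/((-½*⅑)) + 166*(-1/183)) = 6 + (156/(-1/18) - 166/183) = 6 + (156*(-18) - 166/183) = 6 + (-2808 - 166/183) = 6 - 514030/183 = -512932/183 ≈ -2802.9)
((-24 - 51)/(-6*5*1 - 247))/431 + E = ((-24 - 51)/(-6*5*1 - 247))/431 - 512932/183 = -75/(-30*1 - 247)*(1/431) - 512932/183 = -75/(-30 - 247)*(1/431) - 512932/183 = -75/(-277)*(1/431) - 512932/183 = -75*(-1/277)*(1/431) - 512932/183 = (75/277)*(1/431) - 512932/183 = 75/119387 - 512932/183 = -61237398959/21847821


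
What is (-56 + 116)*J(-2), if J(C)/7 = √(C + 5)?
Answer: 420*√3 ≈ 727.46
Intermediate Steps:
J(C) = 7*√(5 + C) (J(C) = 7*√(C + 5) = 7*√(5 + C))
(-56 + 116)*J(-2) = (-56 + 116)*(7*√(5 - 2)) = 60*(7*√3) = 420*√3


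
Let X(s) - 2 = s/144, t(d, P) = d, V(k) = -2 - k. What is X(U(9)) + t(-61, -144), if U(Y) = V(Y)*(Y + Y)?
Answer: -483/8 ≈ -60.375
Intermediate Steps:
U(Y) = 2*Y*(-2 - Y) (U(Y) = (-2 - Y)*(Y + Y) = (-2 - Y)*(2*Y) = 2*Y*(-2 - Y))
X(s) = 2 + s/144
X(U(9)) + t(-61, -144) = (2 + (-2*9*(2 + 9))/144) - 61 = (2 + (-2*9*11)/144) - 61 = (2 + (1/144)*(-198)) - 61 = (2 - 11/8) - 61 = 5/8 - 61 = -483/8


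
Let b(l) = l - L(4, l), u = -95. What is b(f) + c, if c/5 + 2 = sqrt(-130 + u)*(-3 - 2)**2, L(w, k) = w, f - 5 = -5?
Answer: -14 + 1875*I ≈ -14.0 + 1875.0*I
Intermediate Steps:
f = 0 (f = 5 - 5 = 0)
b(l) = -4 + l (b(l) = l - 1*4 = l - 4 = -4 + l)
c = -10 + 1875*I (c = -10 + 5*(sqrt(-130 - 95)*(-3 - 2)**2) = -10 + 5*(sqrt(-225)*(-5)**2) = -10 + 5*((15*I)*25) = -10 + 5*(375*I) = -10 + 1875*I ≈ -10.0 + 1875.0*I)
b(f) + c = (-4 + 0) + (-10 + 1875*I) = -4 + (-10 + 1875*I) = -14 + 1875*I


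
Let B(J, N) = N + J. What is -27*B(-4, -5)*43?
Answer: 10449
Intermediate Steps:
B(J, N) = J + N
-27*B(-4, -5)*43 = -27*(-4 - 5)*43 = -27*(-9)*43 = 243*43 = 10449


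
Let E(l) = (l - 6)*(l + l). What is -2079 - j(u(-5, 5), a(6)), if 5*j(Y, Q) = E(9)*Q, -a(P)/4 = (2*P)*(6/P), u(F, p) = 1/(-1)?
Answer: -7803/5 ≈ -1560.6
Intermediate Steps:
E(l) = 2*l*(-6 + l) (E(l) = (-6 + l)*(2*l) = 2*l*(-6 + l))
u(F, p) = -1
a(P) = -48 (a(P) = -4*2*P*6/P = -4*12 = -48)
j(Y, Q) = 54*Q/5 (j(Y, Q) = ((2*9*(-6 + 9))*Q)/5 = ((2*9*3)*Q)/5 = (54*Q)/5 = 54*Q/5)
-2079 - j(u(-5, 5), a(6)) = -2079 - 54*(-48)/5 = -2079 - 1*(-2592/5) = -2079 + 2592/5 = -7803/5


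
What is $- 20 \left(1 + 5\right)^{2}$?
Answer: $-720$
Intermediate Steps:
$- 20 \left(1 + 5\right)^{2} = - 20 \cdot 6^{2} = - 20 \cdot 36 = \left(-1\right) 720 = -720$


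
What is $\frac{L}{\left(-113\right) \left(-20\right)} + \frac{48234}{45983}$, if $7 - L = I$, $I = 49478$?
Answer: $- \frac{2165816153}{103921580} \approx -20.841$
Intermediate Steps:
$L = -49471$ ($L = 7 - 49478 = -49471$)
$\frac{L}{\left(-113\right) \left(-20\right)} + \frac{48234}{45983} = - \frac{49471}{\left(-113\right) \left(-20\right)} + \frac{48234}{45983} = - \frac{49471}{2260} + 48234 \cdot \frac{1}{45983} = \left(-49471\right) \frac{1}{2260} + \frac{48234}{45983} = - \frac{49471}{2260} + \frac{48234}{45983} = - \frac{2165816153}{103921580}$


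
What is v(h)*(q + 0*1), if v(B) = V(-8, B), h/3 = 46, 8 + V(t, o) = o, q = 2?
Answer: 260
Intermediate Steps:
V(t, o) = -8 + o
h = 138 (h = 3*46 = 138)
v(B) = -8 + B
v(h)*(q + 0*1) = (-8 + 138)*(2 + 0*1) = 130*(2 + 0) = 130*2 = 260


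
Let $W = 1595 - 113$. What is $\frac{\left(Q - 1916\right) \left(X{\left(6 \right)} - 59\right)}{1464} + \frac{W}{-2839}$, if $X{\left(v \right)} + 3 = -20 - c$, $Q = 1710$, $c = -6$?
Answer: $\frac{5284717}{519537} \approx 10.172$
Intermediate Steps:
$W = 1482$
$X{\left(v \right)} = -17$ ($X{\left(v \right)} = -3 - 14 = -17$)
$\frac{\left(Q - 1916\right) \left(X{\left(6 \right)} - 59\right)}{1464} + \frac{W}{-2839} = \frac{\left(1710 - 1916\right) \left(-17 - 59\right)}{1464} + \frac{1482}{-2839} = \left(-206\right) \left(-76\right) \frac{1}{1464} + 1482 \left(- \frac{1}{2839}\right) = 15656 \cdot \frac{1}{1464} - \frac{1482}{2839} = \frac{1957}{183} - \frac{1482}{2839} = \frac{5284717}{519537}$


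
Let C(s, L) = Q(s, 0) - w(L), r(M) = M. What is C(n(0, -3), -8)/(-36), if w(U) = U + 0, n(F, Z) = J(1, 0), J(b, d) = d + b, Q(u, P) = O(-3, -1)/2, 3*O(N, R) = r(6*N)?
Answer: -5/36 ≈ -0.13889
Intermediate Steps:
O(N, R) = 2*N (O(N, R) = (6*N)/3 = 2*N)
Q(u, P) = -3 (Q(u, P) = (2*(-3))/2 = -6*½ = -3)
J(b, d) = b + d
n(F, Z) = 1 (n(F, Z) = 1 + 0 = 1)
w(U) = U
C(s, L) = -3 - L
C(n(0, -3), -8)/(-36) = (-3 - 1*(-8))/(-36) = (-3 + 8)*(-1/36) = 5*(-1/36) = -5/36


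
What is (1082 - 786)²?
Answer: 87616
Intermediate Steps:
(1082 - 786)² = 296² = 87616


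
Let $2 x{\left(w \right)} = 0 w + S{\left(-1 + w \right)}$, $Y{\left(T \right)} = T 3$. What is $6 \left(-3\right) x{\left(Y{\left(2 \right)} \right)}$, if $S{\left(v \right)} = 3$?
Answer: $-27$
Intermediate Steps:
$Y{\left(T \right)} = 3 T$
$x{\left(w \right)} = \frac{3}{2}$ ($x{\left(w \right)} = \frac{0 w + 3}{2} = \frac{0 + 3}{2} = \frac{1}{2} \cdot 3 = \frac{3}{2}$)
$6 \left(-3\right) x{\left(Y{\left(2 \right)} \right)} = 6 \left(-3\right) \frac{3}{2} = \left(-18\right) \frac{3}{2} = -27$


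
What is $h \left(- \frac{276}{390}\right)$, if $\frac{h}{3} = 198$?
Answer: $- \frac{27324}{65} \approx -420.37$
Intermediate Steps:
$h = 594$ ($h = 3 \cdot 198 = 594$)
$h \left(- \frac{276}{390}\right) = 594 \left(- \frac{276}{390}\right) = 594 \left(\left(-276\right) \frac{1}{390}\right) = 594 \left(- \frac{46}{65}\right) = - \frac{27324}{65}$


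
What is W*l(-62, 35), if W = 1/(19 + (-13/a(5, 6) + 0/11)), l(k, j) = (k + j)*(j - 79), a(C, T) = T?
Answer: 7128/101 ≈ 70.574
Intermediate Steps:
l(k, j) = (-79 + j)*(j + k) (l(k, j) = (j + k)*(-79 + j) = (-79 + j)*(j + k))
W = 6/101 (W = 1/(19 + (-13/6 + 0/11)) = 1/(19 + (-13*⅙ + 0*(1/11))) = 1/(19 + (-13/6 + 0)) = 1/(19 - 13/6) = 1/(101/6) = 6/101 ≈ 0.059406)
W*l(-62, 35) = 6*(35² - 79*35 - 79*(-62) + 35*(-62))/101 = 6*(1225 - 2765 + 4898 - 2170)/101 = (6/101)*1188 = 7128/101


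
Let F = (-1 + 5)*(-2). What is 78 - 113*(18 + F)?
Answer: -1052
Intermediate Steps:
F = -8 (F = 4*(-2) = -8)
78 - 113*(18 + F) = 78 - 113*(18 - 8) = 78 - 113*10 = 78 - 1130 = -1052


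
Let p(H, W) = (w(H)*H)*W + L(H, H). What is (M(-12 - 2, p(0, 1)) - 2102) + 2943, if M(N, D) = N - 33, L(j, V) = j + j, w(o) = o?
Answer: 794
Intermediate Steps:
L(j, V) = 2*j
p(H, W) = 2*H + W*H² (p(H, W) = (H*H)*W + 2*H = H²*W + 2*H = W*H² + 2*H = 2*H + W*H²)
M(N, D) = -33 + N
(M(-12 - 2, p(0, 1)) - 2102) + 2943 = ((-33 + (-12 - 2)) - 2102) + 2943 = ((-33 - 14) - 2102) + 2943 = (-47 - 2102) + 2943 = -2149 + 2943 = 794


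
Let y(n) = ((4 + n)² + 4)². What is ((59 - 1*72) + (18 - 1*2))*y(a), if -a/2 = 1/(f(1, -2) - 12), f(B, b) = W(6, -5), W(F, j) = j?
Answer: 110025408/83521 ≈ 1317.3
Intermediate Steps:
f(B, b) = -5
a = 2/17 (a = -2/(-5 - 12) = -2/(-17) = -2*(-1/17) = 2/17 ≈ 0.11765)
y(n) = (4 + (4 + n)²)²
((59 - 1*72) + (18 - 1*2))*y(a) = ((59 - 1*72) + (18 - 1*2))*(4 + (4 + 2/17)²)² = ((59 - 72) + (18 - 2))*(4 + (70/17)²)² = (-13 + 16)*(4 + 4900/289)² = 3*(6056/289)² = 3*(36675136/83521) = 110025408/83521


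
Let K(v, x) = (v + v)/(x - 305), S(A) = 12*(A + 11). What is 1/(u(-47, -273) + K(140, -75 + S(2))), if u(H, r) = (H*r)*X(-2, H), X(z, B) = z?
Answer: -4/102653 ≈ -3.8966e-5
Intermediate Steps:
S(A) = 132 + 12*A (S(A) = 12*(11 + A) = 132 + 12*A)
u(H, r) = -2*H*r (u(H, r) = (H*r)*(-2) = -2*H*r)
K(v, x) = 2*v/(-305 + x) (K(v, x) = (2*v)/(-305 + x) = 2*v/(-305 + x))
1/(u(-47, -273) + K(140, -75 + S(2))) = 1/(-2*(-47)*(-273) + 2*140/(-305 + (-75 + (132 + 12*2)))) = 1/(-25662 + 2*140/(-305 + (-75 + (132 + 24)))) = 1/(-25662 + 2*140/(-305 + (-75 + 156))) = 1/(-25662 + 2*140/(-305 + 81)) = 1/(-25662 + 2*140/(-224)) = 1/(-25662 + 2*140*(-1/224)) = 1/(-25662 - 5/4) = 1/(-102653/4) = -4/102653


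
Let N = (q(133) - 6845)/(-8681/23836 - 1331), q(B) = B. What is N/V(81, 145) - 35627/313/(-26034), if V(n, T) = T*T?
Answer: 25074572312485919/5436901851022325850 ≈ 0.0046119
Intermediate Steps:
V(n, T) = T²
N = 159987232/31734397 (N = (133 - 6845)/(-8681/23836 - 1331) = -6712/(-8681*1/23836 - 1331) = -6712/(-8681/23836 - 1331) = -6712/(-31734397/23836) = -6712*(-23836/31734397) = 159987232/31734397 ≈ 5.0414)
N/V(81, 145) - 35627/313/(-26034) = 159987232/(31734397*(145²)) - 35627/313/(-26034) = (159987232/31734397)/21025 - 35627*1/313*(-1/26034) = (159987232/31734397)*(1/21025) - 35627/313*(-1/26034) = 159987232/667215696925 + 35627/8148642 = 25074572312485919/5436901851022325850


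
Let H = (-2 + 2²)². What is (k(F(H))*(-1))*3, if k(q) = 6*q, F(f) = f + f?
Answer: -144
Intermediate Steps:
H = 4 (H = (-2 + 4)² = 2² = 4)
F(f) = 2*f
(k(F(H))*(-1))*3 = ((6*(2*4))*(-1))*3 = ((6*8)*(-1))*3 = (48*(-1))*3 = -48*3 = -144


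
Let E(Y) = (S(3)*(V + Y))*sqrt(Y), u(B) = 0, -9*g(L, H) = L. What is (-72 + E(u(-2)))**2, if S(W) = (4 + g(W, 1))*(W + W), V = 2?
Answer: 5184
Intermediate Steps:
g(L, H) = -L/9
S(W) = 2*W*(4 - W/9) (S(W) = (4 - W/9)*(W + W) = (4 - W/9)*(2*W) = 2*W*(4 - W/9))
E(Y) = sqrt(Y)*(44 + 22*Y) (E(Y) = (((2/9)*3*(36 - 1*3))*(2 + Y))*sqrt(Y) = (((2/9)*3*(36 - 3))*(2 + Y))*sqrt(Y) = (((2/9)*3*33)*(2 + Y))*sqrt(Y) = (22*(2 + Y))*sqrt(Y) = (44 + 22*Y)*sqrt(Y) = sqrt(Y)*(44 + 22*Y))
(-72 + E(u(-2)))**2 = (-72 + 22*sqrt(0)*(2 + 0))**2 = (-72 + 22*0*2)**2 = (-72 + 0)**2 = (-72)**2 = 5184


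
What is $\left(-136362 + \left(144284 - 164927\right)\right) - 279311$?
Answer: $-436316$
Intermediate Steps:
$\left(-136362 + \left(144284 - 164927\right)\right) - 279311 = \left(-136362 - 20643\right) - 279311 = -157005 - 279311 = -436316$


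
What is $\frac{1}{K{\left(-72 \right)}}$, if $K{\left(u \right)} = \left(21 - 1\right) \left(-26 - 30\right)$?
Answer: $- \frac{1}{1120} \approx -0.00089286$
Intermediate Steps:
$K{\left(u \right)} = -1120$ ($K{\left(u \right)} = 20 \left(-56\right) = -1120$)
$\frac{1}{K{\left(-72 \right)}} = \frac{1}{-1120} = - \frac{1}{1120}$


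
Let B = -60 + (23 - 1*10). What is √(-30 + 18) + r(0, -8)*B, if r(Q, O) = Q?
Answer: 2*I*√3 ≈ 3.4641*I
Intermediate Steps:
B = -47 (B = -60 + (23 - 10) = -60 + 13 = -47)
√(-30 + 18) + r(0, -8)*B = √(-30 + 18) + 0*(-47) = √(-12) + 0 = 2*I*√3 + 0 = 2*I*√3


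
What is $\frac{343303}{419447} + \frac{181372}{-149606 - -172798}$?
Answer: $\frac{21009456115}{2431953706} \approx 8.6389$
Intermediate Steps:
$\frac{343303}{419447} + \frac{181372}{-149606 - -172798} = 343303 \cdot \frac{1}{419447} + \frac{181372}{-149606 + 172798} = \frac{343303}{419447} + \frac{181372}{23192} = \frac{343303}{419447} + 181372 \cdot \frac{1}{23192} = \frac{343303}{419447} + \frac{45343}{5798} = \frac{21009456115}{2431953706}$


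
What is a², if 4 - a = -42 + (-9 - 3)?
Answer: 3364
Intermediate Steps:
a = 58 (a = 4 - (-42 + (-9 - 3)) = 4 - (-42 - 12) = 4 - 1*(-54) = 4 + 54 = 58)
a² = 58² = 3364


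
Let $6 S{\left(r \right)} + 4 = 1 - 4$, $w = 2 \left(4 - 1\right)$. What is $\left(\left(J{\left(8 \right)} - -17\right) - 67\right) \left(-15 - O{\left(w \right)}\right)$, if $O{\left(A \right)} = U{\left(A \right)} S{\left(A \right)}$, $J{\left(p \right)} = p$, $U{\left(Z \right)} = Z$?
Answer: $336$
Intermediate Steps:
$w = 6$ ($w = 2 \cdot 3 = 6$)
$S{\left(r \right)} = - \frac{7}{6}$ ($S{\left(r \right)} = - \frac{2}{3} + \frac{1 - 4}{6} = - \frac{2}{3} + \frac{1}{6} \left(-3\right) = - \frac{2}{3} - \frac{1}{2} = - \frac{7}{6}$)
$O{\left(A \right)} = - \frac{7 A}{6}$ ($O{\left(A \right)} = A \left(- \frac{7}{6}\right) = - \frac{7 A}{6}$)
$\left(\left(J{\left(8 \right)} - -17\right) - 67\right) \left(-15 - O{\left(w \right)}\right) = \left(\left(8 - -17\right) - 67\right) \left(-15 - \left(- \frac{7}{6}\right) 6\right) = \left(\left(8 + 17\right) - 67\right) \left(-15 - -7\right) = \left(25 - 67\right) \left(-15 + 7\right) = \left(-42\right) \left(-8\right) = 336$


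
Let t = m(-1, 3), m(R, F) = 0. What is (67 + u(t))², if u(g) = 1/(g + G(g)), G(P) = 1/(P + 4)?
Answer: 5041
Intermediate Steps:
t = 0
G(P) = 1/(4 + P)
u(g) = 1/(g + 1/(4 + g))
(67 + u(t))² = (67 + (4 + 0)/(1 + 0*(4 + 0)))² = (67 + 4/(1 + 0*4))² = (67 + 4/(1 + 0))² = (67 + 4/1)² = (67 + 1*4)² = (67 + 4)² = 71² = 5041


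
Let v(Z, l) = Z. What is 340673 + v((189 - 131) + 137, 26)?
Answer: 340868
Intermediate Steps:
340673 + v((189 - 131) + 137, 26) = 340673 + ((189 - 131) + 137) = 340673 + (58 + 137) = 340673 + 195 = 340868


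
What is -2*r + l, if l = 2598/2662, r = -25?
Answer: 67849/1331 ≈ 50.976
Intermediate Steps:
l = 1299/1331 (l = 2598*(1/2662) = 1299/1331 ≈ 0.97596)
-2*r + l = -2*(-25) + 1299/1331 = 50 + 1299/1331 = 67849/1331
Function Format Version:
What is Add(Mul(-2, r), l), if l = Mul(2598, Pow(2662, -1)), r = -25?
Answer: Rational(67849, 1331) ≈ 50.976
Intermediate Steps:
l = Rational(1299, 1331) (l = Mul(2598, Rational(1, 2662)) = Rational(1299, 1331) ≈ 0.97596)
Add(Mul(-2, r), l) = Add(Mul(-2, -25), Rational(1299, 1331)) = Add(50, Rational(1299, 1331)) = Rational(67849, 1331)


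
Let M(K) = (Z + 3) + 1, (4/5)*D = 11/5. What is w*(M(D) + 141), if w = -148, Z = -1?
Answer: -21312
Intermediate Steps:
D = 11/4 (D = 5*(11/5)/4 = 5*(11*(1/5))/4 = (5/4)*(11/5) = 11/4 ≈ 2.7500)
M(K) = 3 (M(K) = (-1 + 3) + 1 = 2 + 1 = 3)
w*(M(D) + 141) = -148*(3 + 141) = -148*144 = -21312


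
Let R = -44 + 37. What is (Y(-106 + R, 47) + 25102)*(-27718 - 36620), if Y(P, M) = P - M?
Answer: -1604718396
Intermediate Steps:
R = -7
(Y(-106 + R, 47) + 25102)*(-27718 - 36620) = (((-106 - 7) - 1*47) + 25102)*(-27718 - 36620) = ((-113 - 47) + 25102)*(-64338) = (-160 + 25102)*(-64338) = 24942*(-64338) = -1604718396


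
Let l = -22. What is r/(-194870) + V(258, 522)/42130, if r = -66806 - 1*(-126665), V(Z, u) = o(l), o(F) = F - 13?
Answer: -126434006/410493655 ≈ -0.30800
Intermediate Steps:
o(F) = -13 + F
V(Z, u) = -35 (V(Z, u) = -13 - 22 = -35)
r = 59859 (r = -66806 + 126665 = 59859)
r/(-194870) + V(258, 522)/42130 = 59859/(-194870) - 35/42130 = 59859*(-1/194870) - 35*1/42130 = -59859/194870 - 7/8426 = -126434006/410493655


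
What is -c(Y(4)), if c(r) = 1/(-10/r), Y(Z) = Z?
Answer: 2/5 ≈ 0.40000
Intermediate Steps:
c(r) = -r/10
-c(Y(4)) = -(-1)*4/10 = -1*(-2/5) = 2/5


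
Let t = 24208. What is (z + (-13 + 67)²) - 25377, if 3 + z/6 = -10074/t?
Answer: -136058019/6052 ≈ -22482.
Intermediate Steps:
z = -124047/6052 (z = -18 + 6*(-10074/24208) = -18 + 6*(-10074*1/24208) = -18 + 6*(-5037/12104) = -18 - 15111/6052 = -124047/6052 ≈ -20.497)
(z + (-13 + 67)²) - 25377 = (-124047/6052 + (-13 + 67)²) - 25377 = (-124047/6052 + 54²) - 25377 = (-124047/6052 + 2916) - 25377 = 17523585/6052 - 25377 = -136058019/6052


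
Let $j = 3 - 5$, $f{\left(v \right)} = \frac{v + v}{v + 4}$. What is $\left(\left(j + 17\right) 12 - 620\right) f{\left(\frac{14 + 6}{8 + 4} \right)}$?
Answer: $- \frac{4400}{17} \approx -258.82$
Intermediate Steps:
$f{\left(v \right)} = \frac{2 v}{4 + v}$
$j = -2$
$\left(\left(j + 17\right) 12 - 620\right) f{\left(\frac{14 + 6}{8 + 4} \right)} = \left(\left(-2 + 17\right) 12 - 620\right) \frac{2 \frac{14 + 6}{8 + 4}}{4 + \frac{14 + 6}{8 + 4}} = \left(15 \cdot 12 - 620\right) \frac{2 \cdot \frac{20}{12}}{4 + \frac{20}{12}} = \left(180 - 620\right) \frac{2 \cdot 20 \cdot \frac{1}{12}}{4 + 20 \cdot \frac{1}{12}} = - 440 \cdot 2 \cdot \frac{5}{3} \frac{1}{4 + \frac{5}{3}} = - 440 \cdot 2 \cdot \frac{5}{3} \frac{1}{\frac{17}{3}} = - 440 \cdot 2 \cdot \frac{5}{3} \cdot \frac{3}{17} = \left(-440\right) \frac{10}{17} = - \frac{4400}{17}$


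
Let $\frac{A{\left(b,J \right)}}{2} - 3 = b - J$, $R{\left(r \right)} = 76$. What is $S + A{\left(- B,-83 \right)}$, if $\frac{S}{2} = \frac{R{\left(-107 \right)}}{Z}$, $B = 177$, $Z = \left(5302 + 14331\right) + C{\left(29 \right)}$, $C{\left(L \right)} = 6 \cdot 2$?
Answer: $- \frac{3575238}{19645} \approx -181.99$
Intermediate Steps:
$C{\left(L \right)} = 12$
$Z = 19645$ ($Z = \left(5302 + 14331\right) + 12 = 19633 + 12 = 19645$)
$S = \frac{152}{19645}$ ($S = 2 \cdot \frac{76}{19645} = \frac{152}{19645} \approx 0.0077373$)
$A{\left(b,J \right)} = 6 - 2 J + 2 b$ ($A{\left(b,J \right)} = 6 + 2 \left(b - J\right) = 6 - \left(- 2 b + 2 J\right) = 6 - 2 J + 2 b$)
$S + A{\left(- B,-83 \right)} = \frac{152}{19645} + \left(6 - -166 + 2 \left(\left(-1\right) 177\right)\right) = \frac{152}{19645} + \left(6 + 166 + 2 \left(-177\right)\right) = \frac{152}{19645} + \left(6 + 166 - 354\right) = \frac{152}{19645} - 182 = - \frac{3575238}{19645}$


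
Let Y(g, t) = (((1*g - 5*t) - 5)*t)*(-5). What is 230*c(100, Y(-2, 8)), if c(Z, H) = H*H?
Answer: 812912000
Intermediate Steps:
Y(g, t) = -5*t*(-5 + g - 5*t) (Y(g, t) = (((g - 5*t) - 5)*t)*(-5) = ((-5 + g - 5*t)*t)*(-5) = (t*(-5 + g - 5*t))*(-5) = -5*t*(-5 + g - 5*t))
c(Z, H) = H²
230*c(100, Y(-2, 8)) = 230*(5*8*(5 - 1*(-2) + 5*8))² = 230*(5*8*(5 + 2 + 40))² = 230*(5*8*47)² = 230*1880² = 230*3534400 = 812912000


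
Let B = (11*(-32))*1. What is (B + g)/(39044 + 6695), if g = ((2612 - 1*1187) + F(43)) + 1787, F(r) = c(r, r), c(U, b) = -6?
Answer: 2854/45739 ≈ 0.062398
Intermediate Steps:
B = -352 (B = -352*1 = -352)
F(r) = -6
g = 3206 (g = ((2612 - 1*1187) - 6) + 1787 = ((2612 - 1187) - 6) + 1787 = (1425 - 6) + 1787 = 1419 + 1787 = 3206)
(B + g)/(39044 + 6695) = (-352 + 3206)/(39044 + 6695) = 2854/45739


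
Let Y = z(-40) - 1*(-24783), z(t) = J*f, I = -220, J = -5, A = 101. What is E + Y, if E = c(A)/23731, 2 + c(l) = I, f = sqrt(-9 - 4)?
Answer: 588125151/23731 - 5*I*sqrt(13) ≈ 24783.0 - 18.028*I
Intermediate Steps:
f = I*sqrt(13) (f = sqrt(-13) = I*sqrt(13) ≈ 3.6056*I)
c(l) = -222 (c(l) = -2 - 220 = -222)
z(t) = -5*I*sqrt(13)
Y = 24783 - 5*I*sqrt(13) (Y = -5*I*sqrt(13) - 1*(-24783) = -5*I*sqrt(13) + 24783 = 24783 - 5*I*sqrt(13) ≈ 24783.0 - 18.028*I)
E = -222/23731 ≈ -0.0093549
E + Y = -222/23731 + (24783 - 5*I*sqrt(13)) = 588125151/23731 - 5*I*sqrt(13)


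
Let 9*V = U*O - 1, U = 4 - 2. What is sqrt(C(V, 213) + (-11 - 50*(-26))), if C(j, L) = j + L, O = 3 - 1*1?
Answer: sqrt(13521)/3 ≈ 38.760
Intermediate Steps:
U = 2
O = 2 (O = 3 - 1 = 2)
V = 1/3 (V = (2*2 - 1)/9 = (4 - 1)/9 = (1/9)*3 = 1/3 ≈ 0.33333)
C(j, L) = L + j
sqrt(C(V, 213) + (-11 - 50*(-26))) = sqrt((213 + 1/3) + (-11 - 50*(-26))) = sqrt(640/3 + (-11 + 1300)) = sqrt(640/3 + 1289) = sqrt(4507/3) = sqrt(13521)/3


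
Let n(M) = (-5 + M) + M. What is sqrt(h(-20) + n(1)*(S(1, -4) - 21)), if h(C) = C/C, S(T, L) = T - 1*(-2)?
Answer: sqrt(55) ≈ 7.4162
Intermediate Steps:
S(T, L) = 2 + T (S(T, L) = T + 2 = 2 + T)
h(C) = 1
n(M) = -5 + 2*M
sqrt(h(-20) + n(1)*(S(1, -4) - 21)) = sqrt(1 + (-5 + 2*1)*((2 + 1) - 21)) = sqrt(1 + (-5 + 2)*(3 - 21)) = sqrt(1 - 3*(-18)) = sqrt(1 + 54) = sqrt(55)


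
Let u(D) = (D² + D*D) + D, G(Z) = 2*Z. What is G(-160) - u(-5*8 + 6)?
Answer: -2598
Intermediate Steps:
u(D) = D + 2*D² (u(D) = (D² + D²) + D = 2*D² + D = D + 2*D²)
G(-160) - u(-5*8 + 6) = 2*(-160) - (-5*8 + 6)*(1 + 2*(-5*8 + 6)) = -320 - (-40 + 6)*(1 + 2*(-40 + 6)) = -320 - (-34)*(1 + 2*(-34)) = -320 - (-34)*(1 - 68) = -320 - (-34)*(-67) = -320 - 1*2278 = -320 - 2278 = -2598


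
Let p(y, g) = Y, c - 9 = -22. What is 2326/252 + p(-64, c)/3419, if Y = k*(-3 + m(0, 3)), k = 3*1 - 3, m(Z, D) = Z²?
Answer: 1163/126 ≈ 9.2302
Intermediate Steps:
c = -13 (c = 9 - 22 = -13)
k = 0 (k = 3 - 3 = 0)
Y = 0 (Y = 0*(-3 + 0²) = 0*(-3 + 0) = 0*(-3) = 0)
p(y, g) = 0
2326/252 + p(-64, c)/3419 = 2326/252 + 0/3419 = 2326*(1/252) + 0*(1/3419) = 1163/126 + 0 = 1163/126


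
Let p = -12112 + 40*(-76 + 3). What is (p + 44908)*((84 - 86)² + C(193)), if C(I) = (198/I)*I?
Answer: 6034952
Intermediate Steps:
C(I) = 198
p = -15032 (p = -12112 + 40*(-73) = -12112 - 2920 = -15032)
(p + 44908)*((84 - 86)² + C(193)) = (-15032 + 44908)*((84 - 86)² + 198) = 29876*((-2)² + 198) = 29876*(4 + 198) = 29876*202 = 6034952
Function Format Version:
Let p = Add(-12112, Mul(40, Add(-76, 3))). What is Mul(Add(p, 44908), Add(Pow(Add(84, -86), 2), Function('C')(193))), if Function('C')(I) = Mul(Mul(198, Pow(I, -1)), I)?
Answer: 6034952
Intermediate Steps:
Function('C')(I) = 198
p = -15032 (p = Add(-12112, Mul(40, -73)) = Add(-12112, -2920) = -15032)
Mul(Add(p, 44908), Add(Pow(Add(84, -86), 2), Function('C')(193))) = Mul(Add(-15032, 44908), Add(Pow(Add(84, -86), 2), 198)) = Mul(29876, Add(Pow(-2, 2), 198)) = Mul(29876, Add(4, 198)) = Mul(29876, 202) = 6034952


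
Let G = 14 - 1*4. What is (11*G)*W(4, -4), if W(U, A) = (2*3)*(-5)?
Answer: -3300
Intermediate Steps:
G = 10 (G = 14 - 4 = 10)
W(U, A) = -30 (W(U, A) = 6*(-5) = -30)
(11*G)*W(4, -4) = (11*10)*(-30) = 110*(-30) = -3300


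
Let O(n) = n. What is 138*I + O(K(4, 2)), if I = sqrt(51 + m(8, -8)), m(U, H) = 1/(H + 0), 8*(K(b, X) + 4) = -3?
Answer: -35/8 + 69*sqrt(814)/2 ≈ 979.93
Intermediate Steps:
K(b, X) = -35/8 (K(b, X) = -4 + (1/8)*(-3) = -4 - 3/8 = -35/8)
m(U, H) = 1/H
I = sqrt(814)/4 (I = sqrt(51 + 1/(-8)) = sqrt(51 - 1/8) = sqrt(407/8) = sqrt(814)/4 ≈ 7.1327)
138*I + O(K(4, 2)) = 138*(sqrt(814)/4) - 35/8 = 69*sqrt(814)/2 - 35/8 = -35/8 + 69*sqrt(814)/2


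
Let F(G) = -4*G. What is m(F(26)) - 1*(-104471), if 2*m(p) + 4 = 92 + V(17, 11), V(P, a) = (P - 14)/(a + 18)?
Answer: 6061873/58 ≈ 1.0452e+5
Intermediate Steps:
V(P, a) = (-14 + P)/(18 + a)
m(p) = 2555/58 (m(p) = -2 + (92 + (-14 + 17)/(18 + 11))/2 = -2 + (92 + 3/29)/2 = -2 + (½)*(2671/29) = -2 + 2671/58 = 2555/58)
m(F(26)) - 1*(-104471) = 2555/58 - 1*(-104471) = 2555/58 + 104471 = 6061873/58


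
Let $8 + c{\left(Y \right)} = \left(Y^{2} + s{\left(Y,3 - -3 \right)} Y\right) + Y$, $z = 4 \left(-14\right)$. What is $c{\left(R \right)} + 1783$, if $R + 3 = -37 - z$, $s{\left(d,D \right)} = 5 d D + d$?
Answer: $9983$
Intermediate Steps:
$z = -56$
$s{\left(d,D \right)} = d + 5 D d$ ($s{\left(d,D \right)} = 5 D d + d = d + 5 D d$)
$R = 16$ ($R = -3 - -19 = -3 + \left(-37 + 56\right) = -3 + 19 = 16$)
$c{\left(Y \right)} = -8 + Y + 32 Y^{2}$ ($c{\left(Y \right)} = -8 + \left(\left(Y^{2} + Y \left(1 + 5 \left(3 - -3\right)\right) Y\right) + Y\right) = -8 + \left(\left(Y^{2} + Y \left(1 + 5 \left(3 + 3\right)\right) Y\right) + Y\right) = -8 + \left(\left(Y^{2} + Y \left(1 + 5 \cdot 6\right) Y\right) + Y\right) = -8 + \left(\left(Y^{2} + Y \left(1 + 30\right) Y\right) + Y\right) = -8 + \left(\left(Y^{2} + Y 31 Y\right) + Y\right) = -8 + \left(\left(Y^{2} + 31 Y Y\right) + Y\right) = -8 + \left(\left(Y^{2} + 31 Y^{2}\right) + Y\right) = -8 + \left(32 Y^{2} + Y\right) = -8 + \left(Y + 32 Y^{2}\right) = -8 + Y + 32 Y^{2}$)
$c{\left(R \right)} + 1783 = \left(-8 + 16 + 32 \cdot 16^{2}\right) + 1783 = \left(-8 + 16 + 32 \cdot 256\right) + 1783 = \left(-8 + 16 + 8192\right) + 1783 = 8200 + 1783 = 9983$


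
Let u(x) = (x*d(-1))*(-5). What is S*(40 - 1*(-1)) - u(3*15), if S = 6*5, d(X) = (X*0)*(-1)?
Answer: 1230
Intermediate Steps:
d(X) = 0 (d(X) = 0*(-1) = 0)
S = 30
u(x) = 0 (u(x) = (x*0)*(-5) = 0*(-5) = 0)
S*(40 - 1*(-1)) - u(3*15) = 30*(40 - 1*(-1)) - 1*0 = 30*(40 + 1) + 0 = 30*41 + 0 = 1230 + 0 = 1230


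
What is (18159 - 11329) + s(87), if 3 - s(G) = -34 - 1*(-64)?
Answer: 6803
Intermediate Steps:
s(G) = -27 (s(G) = 3 - (-34 - 1*(-64)) = 3 - (-34 + 64) = 3 - 1*30 = 3 - 30 = -27)
(18159 - 11329) + s(87) = (18159 - 11329) - 27 = 6830 - 27 = 6803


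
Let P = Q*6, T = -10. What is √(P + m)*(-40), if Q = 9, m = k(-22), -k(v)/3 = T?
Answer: -80*√21 ≈ -366.61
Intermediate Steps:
k(v) = 30 (k(v) = -3*(-10) = 30)
m = 30
P = 54 (P = 9*6 = 54)
√(P + m)*(-40) = √(54 + 30)*(-40) = √84*(-40) = (2*√21)*(-40) = -80*√21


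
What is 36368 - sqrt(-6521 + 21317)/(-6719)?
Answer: 36368 + 6*sqrt(411)/6719 ≈ 36368.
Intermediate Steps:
36368 - sqrt(-6521 + 21317)/(-6719) = 36368 - sqrt(14796)*(-1)/6719 = 36368 - 6*sqrt(411)*(-1)/6719 = 36368 - (-6)*sqrt(411)/6719 = 36368 + 6*sqrt(411)/6719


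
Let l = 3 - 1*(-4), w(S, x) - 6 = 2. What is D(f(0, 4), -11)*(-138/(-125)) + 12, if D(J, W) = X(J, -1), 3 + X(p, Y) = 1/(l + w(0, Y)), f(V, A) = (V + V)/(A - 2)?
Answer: 5476/625 ≈ 8.7616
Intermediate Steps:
w(S, x) = 8 (w(S, x) = 6 + 2 = 8)
l = 7 (l = 3 + 4 = 7)
f(V, A) = 2*V/(-2 + A) (f(V, A) = (2*V)/(-2 + A) = 2*V/(-2 + A))
X(p, Y) = -44/15 (X(p, Y) = -3 + 1/(7 + 8) = -3 + 1/15 = -44/15)
D(J, W) = -44/15
D(f(0, 4), -11)*(-138/(-125)) + 12 = -(-2024)/(5*(-125)) + 12 = -(-2024)*(-1)/(5*125) + 12 = -44/15*138/125 + 12 = -2024/625 + 12 = 5476/625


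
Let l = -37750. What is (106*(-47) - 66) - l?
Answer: 32702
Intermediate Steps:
(106*(-47) - 66) - l = (106*(-47) - 66) - 1*(-37750) = (-4982 - 66) + 37750 = -5048 + 37750 = 32702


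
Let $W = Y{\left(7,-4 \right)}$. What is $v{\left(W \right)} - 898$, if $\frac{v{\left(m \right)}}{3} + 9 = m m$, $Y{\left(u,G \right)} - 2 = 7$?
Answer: $-682$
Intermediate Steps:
$Y{\left(u,G \right)} = 9$ ($Y{\left(u,G \right)} = 2 + 7 = 9$)
$W = 9$
$v{\left(m \right)} = -27 + 3 m^{2}$ ($v{\left(m \right)} = -27 + 3 m m = -27 + 3 m^{2}$)
$v{\left(W \right)} - 898 = \left(-27 + 3 \cdot 9^{2}\right) - 898 = \left(-27 + 3 \cdot 81\right) - 898 = \left(-27 + 243\right) - 898 = 216 - 898 = -682$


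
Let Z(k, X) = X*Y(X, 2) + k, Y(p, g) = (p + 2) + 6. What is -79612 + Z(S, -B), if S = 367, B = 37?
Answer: -78172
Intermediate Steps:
Y(p, g) = 8 + p (Y(p, g) = (2 + p) + 6 = 8 + p)
Z(k, X) = k + X*(8 + X) (Z(k, X) = X*(8 + X) + k = k + X*(8 + X))
-79612 + Z(S, -B) = -79612 + (367 + (-1*37)*(8 - 1*37)) = -79612 + (367 - 37*(8 - 37)) = -79612 + (367 - 37*(-29)) = -79612 + (367 + 1073) = -79612 + 1440 = -78172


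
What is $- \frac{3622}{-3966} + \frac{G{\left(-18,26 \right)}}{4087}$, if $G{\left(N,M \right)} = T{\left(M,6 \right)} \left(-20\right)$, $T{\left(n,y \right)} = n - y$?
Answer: $\frac{6608357}{8104521} \approx 0.81539$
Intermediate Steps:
$G{\left(N,M \right)} = 120 - 20 M$ ($G{\left(N,M \right)} = \left(M - 6\right) \left(-20\right) = \left(-6 + M\right) \left(-20\right) = 120 - 20 M$)
$- \frac{3622}{-3966} + \frac{G{\left(-18,26 \right)}}{4087} = - \frac{3622}{-3966} + \frac{120 - 520}{4087} = \left(-3622\right) \left(- \frac{1}{3966}\right) + \left(120 - 520\right) \frac{1}{4087} = \frac{1811}{1983} - \frac{400}{4087} = \frac{6608357}{8104521}$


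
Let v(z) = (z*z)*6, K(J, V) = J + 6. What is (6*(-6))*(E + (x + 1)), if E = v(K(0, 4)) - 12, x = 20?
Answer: -8100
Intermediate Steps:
K(J, V) = 6 + J
v(z) = 6*z**2 (v(z) = z**2*6 = 6*z**2)
E = 204 (E = 6*(6 + 0)**2 - 12 = 6*6**2 - 12 = 6*36 - 12 = 216 - 12 = 204)
(6*(-6))*(E + (x + 1)) = (6*(-6))*(204 + (20 + 1)) = -36*(204 + 21) = -36*225 = -8100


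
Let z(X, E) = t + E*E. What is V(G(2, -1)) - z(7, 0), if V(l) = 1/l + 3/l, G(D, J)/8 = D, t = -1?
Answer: 5/4 ≈ 1.2500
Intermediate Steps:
G(D, J) = 8*D
V(l) = 4/l (V(l) = 1/l + 3/l = 4/l)
z(X, E) = -1 + E² (z(X, E) = -1 + E*E = -1 + E²)
V(G(2, -1)) - z(7, 0) = 4/((8*2)) - (-1 + 0²) = 4/16 - (-1 + 0) = 4*(1/16) - 1*(-1) = ¼ + 1 = 5/4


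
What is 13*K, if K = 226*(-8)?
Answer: -23504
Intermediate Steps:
K = -1808
13*K = 13*(-1808) = -23504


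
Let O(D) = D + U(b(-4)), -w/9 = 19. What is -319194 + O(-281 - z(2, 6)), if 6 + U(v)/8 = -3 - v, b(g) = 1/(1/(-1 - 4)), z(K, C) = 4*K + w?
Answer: -319344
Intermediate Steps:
w = -171 (w = -9*19 = -171)
z(K, C) = -171 + 4*K (z(K, C) = 4*K - 171 = -171 + 4*K)
b(g) = -5 (b(g) = 1/(1/(-5)) = 1/(-⅕) = -5)
U(v) = -72 - 8*v (U(v) = -48 + 8*(-3 - v) = -48 + (-24 - 8*v) = -72 - 8*v)
O(D) = -32 + D (O(D) = D + (-72 - 8*(-5)) = D + (-72 + 40) = D - 32 = -32 + D)
-319194 + O(-281 - z(2, 6)) = -319194 + (-32 + (-281 - (-171 + 4*2))) = -319194 + (-32 + (-281 - (-171 + 8))) = -319194 + (-32 + (-281 - 1*(-163))) = -319194 + (-32 + (-281 + 163)) = -319194 + (-32 - 118) = -319194 - 150 = -319344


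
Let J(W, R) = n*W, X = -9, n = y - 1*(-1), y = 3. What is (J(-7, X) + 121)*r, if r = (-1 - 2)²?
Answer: 837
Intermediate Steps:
n = 4 (n = 3 - 1*(-1) = 3 + 1 = 4)
J(W, R) = 4*W
r = 9 (r = (-3)² = 9)
(J(-7, X) + 121)*r = (4*(-7) + 121)*9 = (-28 + 121)*9 = 93*9 = 837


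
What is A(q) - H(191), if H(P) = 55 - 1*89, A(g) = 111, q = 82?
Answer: 145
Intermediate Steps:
H(P) = -34 (H(P) = 55 - 89 = -34)
A(q) - H(191) = 111 - 1*(-34) = 111 + 34 = 145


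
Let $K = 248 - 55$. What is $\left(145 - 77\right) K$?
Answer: $13124$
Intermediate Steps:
$K = 193$ ($K = 248 - 55 = 193$)
$\left(145 - 77\right) K = \left(145 - 77\right) 193 = 68 \cdot 193 = 13124$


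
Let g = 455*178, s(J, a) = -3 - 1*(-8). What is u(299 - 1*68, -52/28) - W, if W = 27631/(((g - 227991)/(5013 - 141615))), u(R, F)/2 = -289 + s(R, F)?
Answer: -3857946430/147001 ≈ -26244.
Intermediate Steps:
s(J, a) = 5 (s(J, a) = -3 + 8 = 5)
g = 80990
u(R, F) = -568 (u(R, F) = 2*(-289 + 5) = 2*(-284) = -568)
W = 3774449862/147001 (W = 27631/(((80990 - 227991)/(5013 - 141615))) = 27631/((-147001/(-136602))) = 27631/((-147001*(-1/136602))) = 27631/(147001/136602) = 27631*(136602/147001) = 3774449862/147001 ≈ 25676.)
u(299 - 1*68, -52/28) - W = -568 - 1*3774449862/147001 = -568 - 3774449862/147001 = -3857946430/147001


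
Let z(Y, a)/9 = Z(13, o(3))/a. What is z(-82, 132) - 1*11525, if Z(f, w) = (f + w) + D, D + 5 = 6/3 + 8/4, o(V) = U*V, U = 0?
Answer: -126766/11 ≈ -11524.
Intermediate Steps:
o(V) = 0 (o(V) = 0*V = 0)
D = -1 (D = -5 + (6/3 + 8/4) = -5 + (6*(⅓) + 8*(¼)) = -5 + (2 + 2) = -5 + 4 = -1)
Z(f, w) = -1 + f + w (Z(f, w) = (f + w) - 1 = -1 + f + w)
z(Y, a) = 108/a (z(Y, a) = 9*((-1 + 13 + 0)/a) = 9*(12/a) = 108/a)
z(-82, 132) - 1*11525 = 108/132 - 1*11525 = 108*(1/132) - 11525 = 9/11 - 11525 = -126766/11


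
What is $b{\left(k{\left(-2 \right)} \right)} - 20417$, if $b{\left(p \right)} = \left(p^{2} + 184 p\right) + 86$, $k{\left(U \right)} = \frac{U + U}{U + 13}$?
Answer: $- \frac{2468131}{121} \approx -20398.0$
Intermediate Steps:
$k{\left(U \right)} = \frac{2 U}{13 + U}$
$b{\left(p \right)} = 86 + p^{2} + 184 p$
$b{\left(k{\left(-2 \right)} \right)} - 20417 = \left(86 + \left(2 \left(-2\right) \frac{1}{13 - 2}\right)^{2} + 184 \cdot 2 \left(-2\right) \frac{1}{13 - 2}\right) - 20417 = \left(86 + \left(2 \left(-2\right) \frac{1}{11}\right)^{2} + 184 \cdot 2 \left(-2\right) \frac{1}{11}\right) - 20417 = \left(86 + \left(- \frac{4}{11}\right)^{2} + 184 \left(- \frac{4}{11}\right)\right) - 20417 = \left(86 + \frac{16}{121} - \frac{736}{11}\right) - 20417 = \frac{2326}{121} - 20417 = - \frac{2468131}{121}$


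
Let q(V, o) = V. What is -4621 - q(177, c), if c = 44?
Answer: -4798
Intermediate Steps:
-4621 - q(177, c) = -4621 - 1*177 = -4621 - 177 = -4798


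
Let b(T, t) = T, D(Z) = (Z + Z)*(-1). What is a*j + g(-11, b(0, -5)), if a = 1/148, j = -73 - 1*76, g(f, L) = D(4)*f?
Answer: 12875/148 ≈ 86.993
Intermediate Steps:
D(Z) = -2*Z (D(Z) = (2*Z)*(-1) = -2*Z)
g(f, L) = -8*f (g(f, L) = (-2*4)*f = -8*f)
j = -149 (j = -73 - 76 = -149)
a = 1/148 ≈ 0.0067568
a*j + g(-11, b(0, -5)) = (1/148)*(-149) - 8*(-11) = -149/148 + 88 = 12875/148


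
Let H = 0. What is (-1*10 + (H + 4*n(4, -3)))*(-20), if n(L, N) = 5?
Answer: -200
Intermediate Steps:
(-1*10 + (H + 4*n(4, -3)))*(-20) = (-1*10 + (0 + 4*5))*(-20) = (-10 + (0 + 20))*(-20) = (-10 + 20)*(-20) = 10*(-20) = -200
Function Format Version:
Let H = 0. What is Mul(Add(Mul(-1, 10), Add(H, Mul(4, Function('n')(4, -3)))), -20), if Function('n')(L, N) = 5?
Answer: -200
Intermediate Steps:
Mul(Add(Mul(-1, 10), Add(H, Mul(4, Function('n')(4, -3)))), -20) = Mul(Add(Mul(-1, 10), Add(0, Mul(4, 5))), -20) = Mul(Add(-10, Add(0, 20)), -20) = Mul(Add(-10, 20), -20) = Mul(10, -20) = -200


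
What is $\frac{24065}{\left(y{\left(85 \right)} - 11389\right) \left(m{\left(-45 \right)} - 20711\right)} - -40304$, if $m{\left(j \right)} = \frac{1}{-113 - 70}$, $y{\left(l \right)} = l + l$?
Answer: $\frac{1713778034889559}{42521288966} \approx 40304.0$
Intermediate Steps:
$y{\left(l \right)} = 2 l$
$m{\left(j \right)} = - \frac{1}{183}$ ($m{\left(j \right)} = \frac{1}{-183} = - \frac{1}{183}$)
$\frac{24065}{\left(y{\left(85 \right)} - 11389\right) \left(m{\left(-45 \right)} - 20711\right)} - -40304 = \frac{24065}{\left(2 \cdot 85 - 11389\right) \left(- \frac{1}{183} - 20711\right)} - -40304 = \frac{24065}{\left(170 - 11389\right) \left(- \frac{3790114}{183}\right)} + 40304 = \frac{24065}{\left(-11219\right) \left(- \frac{3790114}{183}\right)} + 40304 = \frac{24065}{\frac{42521288966}{183}} + 40304 = 24065 \cdot \frac{183}{42521288966} + 40304 = \frac{4403895}{42521288966} + 40304 = \frac{1713778034889559}{42521288966}$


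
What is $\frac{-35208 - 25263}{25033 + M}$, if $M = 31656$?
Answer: $- \frac{60471}{56689} \approx -1.0667$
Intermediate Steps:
$\frac{-35208 - 25263}{25033 + M} = \frac{-35208 - 25263}{25033 + 31656} = - \frac{60471}{56689}$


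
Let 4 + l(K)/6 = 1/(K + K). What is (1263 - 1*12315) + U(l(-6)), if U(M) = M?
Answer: -22153/2 ≈ -11077.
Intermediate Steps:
l(K) = -24 + 3/K (l(K) = -24 + 6/(K + K) = -24 + 6/((2*K)) = -24 + 6*(1/(2*K)) = -24 + 3/K)
(1263 - 1*12315) + U(l(-6)) = (1263 - 1*12315) + (-24 + 3/(-6)) = (1263 - 12315) + (-24 + 3*(-⅙)) = -11052 + (-24 - ½) = -11052 - 49/2 = -22153/2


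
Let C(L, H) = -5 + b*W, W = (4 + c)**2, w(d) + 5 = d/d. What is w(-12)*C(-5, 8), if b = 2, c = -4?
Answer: 20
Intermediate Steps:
w(d) = -4 (w(d) = -5 + d/d = -5 + 1 = -4)
W = 0 (W = (4 - 4)**2 = 0**2 = 0)
C(L, H) = -5 (C(L, H) = -5 + 2*0 = -5 + 0 = -5)
w(-12)*C(-5, 8) = -4*(-5) = 20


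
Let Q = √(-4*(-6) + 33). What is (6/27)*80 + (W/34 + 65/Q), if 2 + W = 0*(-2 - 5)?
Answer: 2711/153 + 65*√57/57 ≈ 26.328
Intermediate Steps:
W = -2 (W = -2 + 0*(-2 - 5) = -2 + 0*(-7) = -2 + 0 = -2)
Q = √57 (Q = √(24 + 33) = √57 ≈ 7.5498)
(6/27)*80 + (W/34 + 65/Q) = (6/27)*80 + (-2/34 + 65/(√57)) = ((1/27)*6)*80 + (-2*1/34 + 65*(√57/57)) = (2/9)*80 + (-1/17 + 65*√57/57) = 160/9 + (-1/17 + 65*√57/57) = 2711/153 + 65*√57/57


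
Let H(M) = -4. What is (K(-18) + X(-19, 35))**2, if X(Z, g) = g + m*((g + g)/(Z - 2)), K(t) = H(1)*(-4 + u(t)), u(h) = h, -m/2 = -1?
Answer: 121801/9 ≈ 13533.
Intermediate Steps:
m = 2 (m = -2*(-1) = 2)
K(t) = 16 - 4*t (K(t) = -4*(-4 + t) = 16 - 4*t)
X(Z, g) = g + 4*g/(-2 + Z) (X(Z, g) = g + 2*((g + g)/(Z - 2)) = g + 2*((2*g)/(-2 + Z)) = g + 2*(2*g/(-2 + Z)) = g + 4*g/(-2 + Z))
(K(-18) + X(-19, 35))**2 = ((16 - 4*(-18)) + 35*(2 - 19)/(-2 - 19))**2 = ((16 + 72) + 35*(-17)/(-21))**2 = (88 + 35*(-1/21)*(-17))**2 = (88 + 85/3)**2 = (349/3)**2 = 121801/9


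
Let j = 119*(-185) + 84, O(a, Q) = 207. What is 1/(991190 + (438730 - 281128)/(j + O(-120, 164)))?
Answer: 10862/10766226979 ≈ 1.0089e-6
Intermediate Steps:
j = -21931 (j = -22015 + 84 = -21931)
1/(991190 + (438730 - 281128)/(j + O(-120, 164))) = 1/(991190 + (438730 - 281128)/(-21931 + 207)) = 1/(991190 + 157602/(-21724)) = 1/(991190 + 157602*(-1/21724)) = 1/(991190 - 78801/10862) = 1/(10766226979/10862) = 10862/10766226979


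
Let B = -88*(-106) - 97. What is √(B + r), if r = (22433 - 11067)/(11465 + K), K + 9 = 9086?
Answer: 2*√243467080991/10271 ≈ 96.081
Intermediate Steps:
K = 9077 (K = -9 + 9086 = 9077)
r = 5683/10271 (r = (22433 - 11067)/(11465 + 9077) = 11366/20542 = 11366*(1/20542) = 5683/10271 ≈ 0.55331)
B = 9231 (B = 9328 - 97 = 9231)
√(B + r) = √(9231 + 5683/10271) = √(94817284/10271) = 2*√243467080991/10271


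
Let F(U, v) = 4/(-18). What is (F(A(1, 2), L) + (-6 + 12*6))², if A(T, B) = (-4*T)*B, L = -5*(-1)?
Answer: 350464/81 ≈ 4326.7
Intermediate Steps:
L = 5
A(T, B) = -4*B*T
F(U, v) = -2/9 (F(U, v) = 4*(-1/18) = -2/9)
(F(A(1, 2), L) + (-6 + 12*6))² = (-2/9 + (-6 + 12*6))² = (-2/9 + (-6 + 72))² = (-2/9 + 66)² = (592/9)² = 350464/81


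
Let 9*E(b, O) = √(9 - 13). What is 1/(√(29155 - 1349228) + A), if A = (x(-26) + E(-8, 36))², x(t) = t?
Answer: 81/(4*(117 - I)² + 81*I*√1320073) ≈ 0.00038613 - 0.00064973*I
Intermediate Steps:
E(b, O) = 2*I/9 (E(b, O) = √(9 - 13)/9 = √(-4)/9 = (2*I)/9 = 2*I/9)
A = (-26 + 2*I/9)² ≈ 675.95 - 11.56*I
1/(√(29155 - 1349228) + A) = 1/(√(29155 - 1349228) + (54752/81 - 104*I/9)) = 1/(√(-1320073) + (54752/81 - 104*I/9)) = 1/(I*√1320073 + (54752/81 - 104*I/9)) = 1/(54752/81 - 104*I/9 + I*√1320073)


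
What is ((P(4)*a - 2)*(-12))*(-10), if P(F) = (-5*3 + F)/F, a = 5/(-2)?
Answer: 585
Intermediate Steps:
a = -5/2 (a = 5*(-1/2) = -5/2 ≈ -2.5000)
P(F) = (-15 + F)/F
((P(4)*a - 2)*(-12))*(-10) = ((((-15 + 4)/4)*(-5/2) - 2)*(-12))*(-10) = ((((1/4)*(-11))*(-5/2) - 2)*(-12))*(-10) = ((-11/4*(-5/2) - 2)*(-12))*(-10) = ((55/8 - 2)*(-12))*(-10) = ((39/8)*(-12))*(-10) = -117/2*(-10) = 585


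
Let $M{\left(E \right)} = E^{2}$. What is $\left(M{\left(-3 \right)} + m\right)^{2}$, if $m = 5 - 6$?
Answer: $64$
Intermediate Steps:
$m = -1$ ($m = 5 - 6 = -1$)
$\left(M{\left(-3 \right)} + m\right)^{2} = \left(\left(-3\right)^{2} - 1\right)^{2} = \left(9 - 1\right)^{2} = 8^{2} = 64$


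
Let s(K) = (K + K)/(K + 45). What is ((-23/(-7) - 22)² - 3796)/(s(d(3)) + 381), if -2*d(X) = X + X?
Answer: -168843/18662 ≈ -9.0474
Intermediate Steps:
d(X) = -X (d(X) = -(X + X)/2 = -X)
s(K) = 2*K/(45 + K) (s(K) = (2*K)/(45 + K) = 2*K/(45 + K))
((-23/(-7) - 22)² - 3796)/(s(d(3)) + 381) = ((-23/(-7) - 22)² - 3796)/(2*(-1*3)/(45 - 1*3) + 381) = ((-23*(-⅐) - 22)² - 3796)/(2*(-3)/(45 - 3) + 381) = ((23/7 - 22)² - 3796)/(2*(-3)/42 + 381) = ((-131/7)² - 3796)/(2*(-3)*(1/42) + 381) = (17161/49 - 3796)/(-⅐ + 381) = -168843/(49*2666/7) = -168843/49*7/2666 = -168843/18662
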